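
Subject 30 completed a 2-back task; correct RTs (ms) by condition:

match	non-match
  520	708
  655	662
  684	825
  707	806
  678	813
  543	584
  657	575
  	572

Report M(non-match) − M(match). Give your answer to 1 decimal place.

M(match) = 4444/7 = 634.857
M(non-match) = 5545/8 = 693.125
Difference = 693.125 − 634.857 = 58.268 ms

58.3 ms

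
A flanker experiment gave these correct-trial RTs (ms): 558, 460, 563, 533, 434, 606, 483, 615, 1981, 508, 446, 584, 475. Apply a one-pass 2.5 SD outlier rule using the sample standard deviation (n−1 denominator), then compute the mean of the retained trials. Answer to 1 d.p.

n = 13, ΣRT = 8246, M = 634.308
Σ(x−M)² = 2008648.77; s = √(2008648.77/12) = 409.130
Cutoffs: 634.308 ± 2.5·409.130 → [-388.5, 1657.1]
Outside: 1981 → excluded.
Retained (n=12): Σ = 6265, mean = 6265/12 = 522.083

522.1 ms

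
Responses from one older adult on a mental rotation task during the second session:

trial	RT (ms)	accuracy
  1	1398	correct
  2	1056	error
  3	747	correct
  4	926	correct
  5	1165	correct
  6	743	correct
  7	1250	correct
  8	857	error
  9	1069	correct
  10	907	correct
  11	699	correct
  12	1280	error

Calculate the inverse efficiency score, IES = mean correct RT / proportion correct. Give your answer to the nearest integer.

1319 ms

Correct trials (n=9): 1398, 747, 926, 1165, 743, 1250, 1069, 907, 699
Mean correct RT = 8904/9 = 989.3333 ms
Proportion correct = 9/12
IES = 989.3333 / (9/12) = 1319.111 ms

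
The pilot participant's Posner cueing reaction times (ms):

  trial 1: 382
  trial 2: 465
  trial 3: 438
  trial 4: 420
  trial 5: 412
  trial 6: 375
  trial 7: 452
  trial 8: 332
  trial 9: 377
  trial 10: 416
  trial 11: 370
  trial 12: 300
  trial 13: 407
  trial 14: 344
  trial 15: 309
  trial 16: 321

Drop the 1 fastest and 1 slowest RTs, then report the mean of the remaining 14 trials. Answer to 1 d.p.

382.5 ms

Sorted: 300, 309, 321, 332, 344, 370, 375, 377, 382, 407, 412, 416, 420, 438, 452, 465
Drop lowest 1 (300) and highest 1 (465)
Remaining (n=14): Σ = 5355, mean = 5355/14 = 382.500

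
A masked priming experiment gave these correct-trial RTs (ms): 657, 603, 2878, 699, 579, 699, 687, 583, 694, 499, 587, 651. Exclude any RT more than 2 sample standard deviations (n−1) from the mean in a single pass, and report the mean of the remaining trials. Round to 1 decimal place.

n = 12, ΣRT = 9816, M = 818.000
Σ(x−M)² = 4671962.00; s = √(4671962.00/11) = 651.708
Cutoffs: 818.000 ± 2·651.708 → [-485.4, 2121.4]
Outside: 2878 → excluded.
Retained (n=11): Σ = 6938, mean = 6938/11 = 630.727

630.7 ms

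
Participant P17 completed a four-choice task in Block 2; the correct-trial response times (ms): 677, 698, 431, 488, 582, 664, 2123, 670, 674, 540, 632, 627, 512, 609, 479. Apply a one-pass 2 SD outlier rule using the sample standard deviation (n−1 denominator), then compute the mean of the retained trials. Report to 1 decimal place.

n = 15, ΣRT = 10406, M = 693.733
Σ(x−M)² = 2286992.93; s = √(2286992.93/14) = 404.174
Cutoffs: 693.733 ± 2·404.174 → [-114.6, 1502.1]
Outside: 2123 → excluded.
Retained (n=14): Σ = 8283, mean = 8283/14 = 591.643

591.6 ms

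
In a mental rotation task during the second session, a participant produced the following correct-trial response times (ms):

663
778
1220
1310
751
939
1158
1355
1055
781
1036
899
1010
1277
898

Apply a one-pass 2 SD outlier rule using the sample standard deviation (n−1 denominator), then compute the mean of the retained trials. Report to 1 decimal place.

n = 15, ΣRT = 15130, M = 1008.667
Σ(x−M)² = 672653.33; s = √(672653.33/14) = 219.195
Cutoffs: 1008.667 ± 2·219.195 → [570.3, 1447.1]
No RTs fall outside the cutoffs; all 15 retained. Mean = 15130/15 = 1008.667

1008.7 ms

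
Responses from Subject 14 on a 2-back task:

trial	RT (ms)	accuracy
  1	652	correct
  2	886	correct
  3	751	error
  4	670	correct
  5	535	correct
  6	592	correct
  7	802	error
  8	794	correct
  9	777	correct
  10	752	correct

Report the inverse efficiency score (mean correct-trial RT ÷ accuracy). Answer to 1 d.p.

Correct trials (n=8): 652, 886, 670, 535, 592, 794, 777, 752
Mean correct RT = 5658/8 = 707.2500 ms
Proportion correct = 8/10
IES = 707.2500 / (8/10) = 884.062 ms

884.1 ms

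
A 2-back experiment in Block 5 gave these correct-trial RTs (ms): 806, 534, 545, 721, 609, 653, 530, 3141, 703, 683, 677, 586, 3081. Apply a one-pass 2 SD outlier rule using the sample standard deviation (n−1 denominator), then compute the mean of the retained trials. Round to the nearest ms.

641 ms

n = 13, ΣRT = 13269, M = 1020.692
Σ(x−M)² = 10407146.77; s = √(10407146.77/12) = 931.269
Cutoffs: 1020.692 ± 2·931.269 → [-841.8, 2883.2]
Outside: 3081, 3141 → excluded.
Retained (n=11): Σ = 7047, mean = 7047/11 = 640.636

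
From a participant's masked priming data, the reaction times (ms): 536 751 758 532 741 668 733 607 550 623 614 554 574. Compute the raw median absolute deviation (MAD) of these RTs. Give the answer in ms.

64 ms

Sorted: 532, 536, 550, 554, 574, 607, 614, 623, 668, 733, 741, 751, 758 → median = 614
|x − 614|: 78, 137, 144, 82, 127, 54, 119, 7, 64, 9, 0, 60, 40
Sorted deviations: 0, 7, 9, 40, 54, 60, 64, 78, 82, 119, 127, 137, 144 → MAD = 64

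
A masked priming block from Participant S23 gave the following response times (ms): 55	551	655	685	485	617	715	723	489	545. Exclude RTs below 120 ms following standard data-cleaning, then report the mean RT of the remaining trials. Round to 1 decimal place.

Excluded: 55
Retained (n=9): Σ = 5465
Mean = 5465/9 = 607.2222

607.2 ms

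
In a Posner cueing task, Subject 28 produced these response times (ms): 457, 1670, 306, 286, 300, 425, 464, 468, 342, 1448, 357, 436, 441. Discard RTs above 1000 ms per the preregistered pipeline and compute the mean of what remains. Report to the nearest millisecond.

Excluded: 1448, 1670
Retained (n=11): Σ = 4282
Mean = 4282/11 = 389.2727

389 ms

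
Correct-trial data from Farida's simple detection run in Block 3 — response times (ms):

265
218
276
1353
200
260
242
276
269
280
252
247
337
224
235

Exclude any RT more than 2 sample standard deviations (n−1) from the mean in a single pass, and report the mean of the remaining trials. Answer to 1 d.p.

255.8 ms

n = 15, ΣRT = 4934, M = 328.933
Σ(x−M)² = 1138160.93; s = √(1138160.93/14) = 285.127
Cutoffs: 328.933 ± 2·285.127 → [-241.3, 899.2]
Outside: 1353 → excluded.
Retained (n=14): Σ = 3581, mean = 3581/14 = 255.786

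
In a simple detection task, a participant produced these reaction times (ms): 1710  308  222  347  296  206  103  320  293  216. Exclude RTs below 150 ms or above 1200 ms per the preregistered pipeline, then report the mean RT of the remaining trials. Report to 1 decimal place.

276.0 ms

Excluded: 103, 1710
Retained (n=8): Σ = 2208
Mean = 2208/8 = 276.0000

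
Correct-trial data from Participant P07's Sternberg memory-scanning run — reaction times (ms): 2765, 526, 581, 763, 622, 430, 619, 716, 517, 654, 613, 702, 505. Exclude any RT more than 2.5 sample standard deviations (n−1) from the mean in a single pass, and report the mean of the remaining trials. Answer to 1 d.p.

604.0 ms

n = 13, ΣRT = 10013, M = 770.231
Σ(x−M)² = 4415514.31; s = √(4415514.31/12) = 606.597
Cutoffs: 770.231 ± 2.5·606.597 → [-746.3, 2286.7]
Outside: 2765 → excluded.
Retained (n=12): Σ = 7248, mean = 7248/12 = 604.000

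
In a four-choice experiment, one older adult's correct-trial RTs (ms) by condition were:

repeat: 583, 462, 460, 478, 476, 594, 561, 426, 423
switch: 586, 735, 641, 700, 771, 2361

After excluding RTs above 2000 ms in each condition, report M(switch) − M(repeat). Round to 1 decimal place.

190.7 ms

switch: exclude 2361
M(repeat) = 4463/9 = 495.889
M(switch) = 3433/5 = 686.600
Difference = 686.600 − 495.889 = 190.711 ms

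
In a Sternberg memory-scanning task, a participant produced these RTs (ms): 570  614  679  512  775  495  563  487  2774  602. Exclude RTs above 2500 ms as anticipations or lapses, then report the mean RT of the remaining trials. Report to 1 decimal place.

588.6 ms

Excluded: 2774
Retained (n=9): Σ = 5297
Mean = 5297/9 = 588.5556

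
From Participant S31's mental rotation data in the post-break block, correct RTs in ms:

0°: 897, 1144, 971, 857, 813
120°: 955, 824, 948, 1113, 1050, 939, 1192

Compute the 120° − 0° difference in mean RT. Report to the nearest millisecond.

67 ms

M(0°) = 4682/5 = 936.400
M(120°) = 7021/7 = 1003.000
Difference = 1003.000 − 936.400 = 66.600 ms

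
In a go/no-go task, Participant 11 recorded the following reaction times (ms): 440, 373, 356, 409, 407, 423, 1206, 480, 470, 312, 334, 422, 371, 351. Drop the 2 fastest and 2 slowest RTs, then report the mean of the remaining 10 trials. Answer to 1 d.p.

Sorted: 312, 334, 351, 356, 371, 373, 407, 409, 422, 423, 440, 470, 480, 1206
Drop lowest 2 (312, 334) and highest 2 (480, 1206)
Remaining (n=10): Σ = 4022, mean = 4022/10 = 402.200

402.2 ms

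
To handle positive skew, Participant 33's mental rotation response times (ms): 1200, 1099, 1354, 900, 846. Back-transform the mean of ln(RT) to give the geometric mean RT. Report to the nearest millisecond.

ln(RT): 7.0901, 7.0022, 7.2108, 6.8024, 6.7405
Mean ln(RT) = 34.8460/5 = 6.96919
Geometric mean = exp(6.96919) = 1063.36 ms

1063 ms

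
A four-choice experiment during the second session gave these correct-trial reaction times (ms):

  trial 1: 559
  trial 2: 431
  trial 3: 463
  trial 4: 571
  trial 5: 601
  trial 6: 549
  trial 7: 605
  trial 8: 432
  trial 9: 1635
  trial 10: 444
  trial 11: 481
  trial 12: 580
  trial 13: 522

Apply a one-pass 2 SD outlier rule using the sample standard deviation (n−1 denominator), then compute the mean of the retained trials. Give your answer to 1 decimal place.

519.8 ms

n = 13, ΣRT = 7873, M = 605.615
Σ(x−M)² = 1196499.08; s = √(1196499.08/12) = 315.766
Cutoffs: 605.615 ± 2·315.766 → [-25.9, 1237.1]
Outside: 1635 → excluded.
Retained (n=12): Σ = 6238, mean = 6238/12 = 519.833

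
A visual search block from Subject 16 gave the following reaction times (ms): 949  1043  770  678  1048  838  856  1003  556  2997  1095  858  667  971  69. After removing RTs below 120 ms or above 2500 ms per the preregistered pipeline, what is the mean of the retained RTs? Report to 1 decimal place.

Excluded: 69, 2997
Retained (n=13): Σ = 11332
Mean = 11332/13 = 871.6923

871.7 ms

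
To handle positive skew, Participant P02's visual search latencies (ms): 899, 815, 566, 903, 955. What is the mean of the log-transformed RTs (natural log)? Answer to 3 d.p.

6.702

ln(RT): 6.8013, 6.7032, 6.3386, 6.8057, 6.8617
Σ ln(RT) = 33.5105
Mean = 33.5105/5 = 6.70210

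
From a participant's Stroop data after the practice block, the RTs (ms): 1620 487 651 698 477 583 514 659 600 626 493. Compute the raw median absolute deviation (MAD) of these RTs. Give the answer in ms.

Sorted: 477, 487, 493, 514, 583, 600, 626, 651, 659, 698, 1620 → median = 600
|x − 600|: 1020, 113, 51, 98, 123, 17, 86, 59, 0, 26, 107
Sorted deviations: 0, 17, 26, 51, 59, 86, 98, 107, 113, 123, 1020 → MAD = 86

86 ms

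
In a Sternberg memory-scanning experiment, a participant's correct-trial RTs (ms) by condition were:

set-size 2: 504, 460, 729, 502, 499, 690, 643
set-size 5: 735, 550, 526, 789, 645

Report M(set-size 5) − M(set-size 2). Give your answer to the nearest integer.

74 ms

M(set-size 2) = 4027/7 = 575.286
M(set-size 5) = 3245/5 = 649.000
Difference = 649.000 − 575.286 = 73.714 ms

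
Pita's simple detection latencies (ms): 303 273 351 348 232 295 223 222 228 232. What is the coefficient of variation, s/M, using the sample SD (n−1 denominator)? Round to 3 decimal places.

0.189

n = 10, Σ = 2707, M = 270.7000
Σ(x−M)² = 23528.100; s = √(23528.100/9) = 51.1296
CV = 51.1296 / 270.7000 = 0.18888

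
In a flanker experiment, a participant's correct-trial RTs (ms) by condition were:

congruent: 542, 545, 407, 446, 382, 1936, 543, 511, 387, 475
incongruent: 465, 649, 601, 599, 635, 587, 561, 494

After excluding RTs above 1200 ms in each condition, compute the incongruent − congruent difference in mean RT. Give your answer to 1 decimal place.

congruent: exclude 1936
M(congruent) = 4238/9 = 470.889
M(incongruent) = 4591/8 = 573.875
Difference = 573.875 − 470.889 = 102.986 ms

103.0 ms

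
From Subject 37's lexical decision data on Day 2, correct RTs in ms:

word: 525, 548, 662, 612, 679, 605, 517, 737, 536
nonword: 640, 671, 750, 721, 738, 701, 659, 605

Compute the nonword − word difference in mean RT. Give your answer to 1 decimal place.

M(word) = 5421/9 = 602.333
M(nonword) = 5485/8 = 685.625
Difference = 685.625 − 602.333 = 83.292 ms

83.3 ms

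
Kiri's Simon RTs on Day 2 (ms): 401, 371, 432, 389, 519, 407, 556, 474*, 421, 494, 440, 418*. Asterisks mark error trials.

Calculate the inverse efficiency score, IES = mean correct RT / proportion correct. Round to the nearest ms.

532 ms

Correct trials (n=10): 401, 371, 432, 389, 519, 407, 556, 421, 494, 440
Mean correct RT = 4430/10 = 443.0000 ms
Proportion correct = 10/12
IES = 443.0000 / (10/12) = 531.600 ms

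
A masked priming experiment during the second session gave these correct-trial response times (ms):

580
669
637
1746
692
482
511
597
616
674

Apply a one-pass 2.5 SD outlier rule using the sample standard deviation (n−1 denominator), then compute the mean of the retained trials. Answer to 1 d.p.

606.4 ms

n = 10, ΣRT = 7204, M = 720.400
Σ(x−M)² = 1210934.40; s = √(1210934.40/9) = 366.808
Cutoffs: 720.400 ± 2.5·366.808 → [-196.6, 1637.4]
Outside: 1746 → excluded.
Retained (n=9): Σ = 5458, mean = 5458/9 = 606.444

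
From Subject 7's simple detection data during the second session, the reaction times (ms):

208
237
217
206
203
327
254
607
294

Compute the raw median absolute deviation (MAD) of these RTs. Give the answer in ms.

31 ms

Sorted: 203, 206, 208, 217, 237, 254, 294, 327, 607 → median = 237
|x − 237|: 29, 0, 20, 31, 34, 90, 17, 370, 57
Sorted deviations: 0, 17, 20, 29, 31, 34, 57, 90, 370 → MAD = 31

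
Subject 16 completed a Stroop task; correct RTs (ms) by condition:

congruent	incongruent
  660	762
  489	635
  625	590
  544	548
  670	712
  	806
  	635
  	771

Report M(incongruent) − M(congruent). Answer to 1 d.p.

84.8 ms

M(congruent) = 2988/5 = 597.600
M(incongruent) = 5459/8 = 682.375
Difference = 682.375 − 597.600 = 84.775 ms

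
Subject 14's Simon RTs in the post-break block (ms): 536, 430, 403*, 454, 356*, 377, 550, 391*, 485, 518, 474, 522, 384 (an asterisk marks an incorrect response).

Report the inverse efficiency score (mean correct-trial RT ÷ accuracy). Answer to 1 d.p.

Correct trials (n=10): 536, 430, 454, 377, 550, 485, 518, 474, 522, 384
Mean correct RT = 4730/10 = 473.0000 ms
Proportion correct = 10/13
IES = 473.0000 / (10/13) = 614.900 ms

614.9 ms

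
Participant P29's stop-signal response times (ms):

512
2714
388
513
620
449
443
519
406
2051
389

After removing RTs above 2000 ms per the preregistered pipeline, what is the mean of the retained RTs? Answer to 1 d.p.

471.0 ms

Excluded: 2051, 2714
Retained (n=9): Σ = 4239
Mean = 4239/9 = 471.0000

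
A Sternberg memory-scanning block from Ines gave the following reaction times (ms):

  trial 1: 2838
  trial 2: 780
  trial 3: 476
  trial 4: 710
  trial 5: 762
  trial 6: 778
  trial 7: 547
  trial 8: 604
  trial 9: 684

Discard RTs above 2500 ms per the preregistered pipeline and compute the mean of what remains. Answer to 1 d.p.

Excluded: 2838
Retained (n=8): Σ = 5341
Mean = 5341/8 = 667.6250

667.6 ms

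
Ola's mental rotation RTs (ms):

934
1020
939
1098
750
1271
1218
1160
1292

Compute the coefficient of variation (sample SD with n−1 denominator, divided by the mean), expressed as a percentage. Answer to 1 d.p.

n = 9, Σ = 9682, M = 1075.7778
Σ(x−M)² = 260729.556; s = √(260729.556/8) = 180.5303
CV = 180.5303 / 1075.7778 = 0.16781 = 16.781%

16.8%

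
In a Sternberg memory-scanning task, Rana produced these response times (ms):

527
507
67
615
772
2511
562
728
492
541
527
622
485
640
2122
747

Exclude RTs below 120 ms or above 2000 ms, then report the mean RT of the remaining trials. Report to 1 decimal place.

597.3 ms

Excluded: 67, 2122, 2511
Retained (n=13): Σ = 7765
Mean = 7765/13 = 597.3077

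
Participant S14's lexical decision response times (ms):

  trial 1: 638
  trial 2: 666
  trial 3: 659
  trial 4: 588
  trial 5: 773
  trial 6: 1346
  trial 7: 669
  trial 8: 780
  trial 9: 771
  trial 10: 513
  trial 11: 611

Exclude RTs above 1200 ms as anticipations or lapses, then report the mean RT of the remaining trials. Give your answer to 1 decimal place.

666.8 ms

Excluded: 1346
Retained (n=10): Σ = 6668
Mean = 6668/10 = 666.8000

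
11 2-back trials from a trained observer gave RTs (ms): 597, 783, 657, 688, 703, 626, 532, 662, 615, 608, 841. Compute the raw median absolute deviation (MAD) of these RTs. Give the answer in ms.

46 ms

Sorted: 532, 597, 608, 615, 626, 657, 662, 688, 703, 783, 841 → median = 657
|x − 657|: 60, 126, 0, 31, 46, 31, 125, 5, 42, 49, 184
Sorted deviations: 0, 5, 31, 31, 42, 46, 49, 60, 125, 126, 184 → MAD = 46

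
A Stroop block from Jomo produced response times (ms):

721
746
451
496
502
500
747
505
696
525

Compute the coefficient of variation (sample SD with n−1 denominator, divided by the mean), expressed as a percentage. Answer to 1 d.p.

n = 10, Σ = 5889, M = 588.9000
Σ(x−M)² = 132820.900; s = √(132820.900/9) = 121.4820
CV = 121.4820 / 588.9000 = 0.20629 = 20.629%

20.6%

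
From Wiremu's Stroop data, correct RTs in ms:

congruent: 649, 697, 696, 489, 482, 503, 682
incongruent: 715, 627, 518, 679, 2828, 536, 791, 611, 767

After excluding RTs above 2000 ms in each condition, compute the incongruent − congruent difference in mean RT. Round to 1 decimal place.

incongruent: exclude 2828
M(congruent) = 4198/7 = 599.714
M(incongruent) = 5244/8 = 655.500
Difference = 655.500 − 599.714 = 55.786 ms

55.8 ms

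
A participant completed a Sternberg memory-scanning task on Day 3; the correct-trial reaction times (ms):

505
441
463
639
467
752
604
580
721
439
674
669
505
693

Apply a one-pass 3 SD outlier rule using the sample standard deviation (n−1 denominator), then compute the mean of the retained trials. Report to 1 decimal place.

582.3 ms

n = 14, ΣRT = 8152, M = 582.286
Σ(x−M)² = 159884.86; s = √(159884.86/13) = 110.900
Cutoffs: 582.286 ± 3·110.900 → [249.6, 915.0]
No RTs fall outside the cutoffs; all 14 retained. Mean = 8152/14 = 582.286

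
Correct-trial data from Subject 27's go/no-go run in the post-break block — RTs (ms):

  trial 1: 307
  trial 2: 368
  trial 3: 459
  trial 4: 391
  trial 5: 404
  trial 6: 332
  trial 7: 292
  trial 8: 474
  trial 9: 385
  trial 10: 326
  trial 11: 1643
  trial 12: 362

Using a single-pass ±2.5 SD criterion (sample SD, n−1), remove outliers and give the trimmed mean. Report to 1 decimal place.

n = 12, ΣRT = 5743, M = 478.583
Σ(x−M)² = 1513104.92; s = √(1513104.92/11) = 370.884
Cutoffs: 478.583 ± 2.5·370.884 → [-448.6, 1405.8]
Outside: 1643 → excluded.
Retained (n=11): Σ = 4100, mean = 4100/11 = 372.727

372.7 ms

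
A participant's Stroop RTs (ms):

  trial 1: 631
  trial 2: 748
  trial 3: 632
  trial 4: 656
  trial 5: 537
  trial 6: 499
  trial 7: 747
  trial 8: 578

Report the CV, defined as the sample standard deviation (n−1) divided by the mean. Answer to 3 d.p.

n = 8, Σ = 5028, M = 628.5000
Σ(x−M)² = 56790.000; s = √(56790.000/7) = 90.0714
CV = 90.0714 / 628.5000 = 0.14331

0.143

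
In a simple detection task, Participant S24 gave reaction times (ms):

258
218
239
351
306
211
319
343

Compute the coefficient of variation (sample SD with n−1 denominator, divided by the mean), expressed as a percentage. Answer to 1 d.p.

20.0%

n = 8, Σ = 2245, M = 280.6250
Σ(x−M)² = 21973.875; s = √(21973.875/7) = 56.0279
CV = 56.0279 / 280.6250 = 0.19965 = 19.965%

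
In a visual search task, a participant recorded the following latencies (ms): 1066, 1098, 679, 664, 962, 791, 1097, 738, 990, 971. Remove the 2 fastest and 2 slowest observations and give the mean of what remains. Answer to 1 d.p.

919.7 ms

Sorted: 664, 679, 738, 791, 962, 971, 990, 1066, 1097, 1098
Drop lowest 2 (664, 679) and highest 2 (1097, 1098)
Remaining (n=6): Σ = 5518, mean = 5518/6 = 919.667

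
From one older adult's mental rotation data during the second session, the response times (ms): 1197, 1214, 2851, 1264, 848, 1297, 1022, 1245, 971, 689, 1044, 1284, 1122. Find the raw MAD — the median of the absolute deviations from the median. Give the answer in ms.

100 ms

Sorted: 689, 848, 971, 1022, 1044, 1122, 1197, 1214, 1245, 1264, 1284, 1297, 2851 → median = 1197
|x − 1197|: 0, 17, 1654, 67, 349, 100, 175, 48, 226, 508, 153, 87, 75
Sorted deviations: 0, 17, 48, 67, 75, 87, 100, 153, 175, 226, 349, 508, 1654 → MAD = 100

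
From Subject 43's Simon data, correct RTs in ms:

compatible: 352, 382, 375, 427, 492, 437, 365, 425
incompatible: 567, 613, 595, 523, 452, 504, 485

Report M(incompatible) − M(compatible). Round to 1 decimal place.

M(compatible) = 3255/8 = 406.875
M(incompatible) = 3739/7 = 534.143
Difference = 534.143 − 406.875 = 127.268 ms

127.3 ms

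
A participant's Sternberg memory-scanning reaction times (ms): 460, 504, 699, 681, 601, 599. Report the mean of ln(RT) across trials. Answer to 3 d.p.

6.370

ln(RT): 6.1312, 6.2226, 6.5497, 6.5236, 6.3986, 6.3953
Σ ln(RT) = 38.2209
Mean = 38.2209/6 = 6.37015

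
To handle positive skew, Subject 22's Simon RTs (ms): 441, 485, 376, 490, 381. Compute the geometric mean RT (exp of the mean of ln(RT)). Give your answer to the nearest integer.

ln(RT): 6.0890, 6.1841, 5.9296, 6.1944, 5.9428
Mean ln(RT) = 30.3400/5 = 6.06800
Geometric mean = exp(6.06800) = 431.82 ms

432 ms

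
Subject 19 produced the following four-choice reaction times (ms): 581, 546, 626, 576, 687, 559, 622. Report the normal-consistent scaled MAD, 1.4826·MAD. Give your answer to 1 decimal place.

51.9 ms

Sorted: 546, 559, 576, 581, 622, 626, 687 → median = 581
|x − 581| sorted: 0, 5, 22, 35, 41, 45, 106 → MAD = 35
Robust SD ≈ 1.4826 × 35 = 51.891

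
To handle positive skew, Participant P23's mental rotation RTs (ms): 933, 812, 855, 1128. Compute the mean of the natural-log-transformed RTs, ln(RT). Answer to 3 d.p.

ln(RT): 6.8384, 6.6995, 6.7511, 7.0282
Σ ln(RT) = 27.3172
Mean = 27.3172/4 = 6.82930

6.829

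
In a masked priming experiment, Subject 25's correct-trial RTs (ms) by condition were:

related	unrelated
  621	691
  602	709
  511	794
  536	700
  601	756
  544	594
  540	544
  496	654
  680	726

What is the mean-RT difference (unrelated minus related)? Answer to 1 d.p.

115.2 ms

M(related) = 5131/9 = 570.111
M(unrelated) = 6168/9 = 685.333
Difference = 685.333 − 570.111 = 115.222 ms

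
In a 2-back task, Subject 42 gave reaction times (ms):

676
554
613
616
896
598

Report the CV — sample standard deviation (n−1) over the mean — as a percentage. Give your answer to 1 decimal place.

n = 6, Σ = 3953, M = 658.8333
Σ(x−M)² = 75168.833; s = √(75168.833/5) = 122.6123
CV = 122.6123 / 658.8333 = 0.18611 = 18.611%

18.6%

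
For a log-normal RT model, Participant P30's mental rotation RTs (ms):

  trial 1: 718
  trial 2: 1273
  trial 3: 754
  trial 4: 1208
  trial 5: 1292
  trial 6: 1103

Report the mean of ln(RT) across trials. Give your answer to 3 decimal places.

ln(RT): 6.5765, 7.1491, 6.6254, 7.0967, 7.1639, 7.0058
Σ ln(RT) = 41.6175
Mean = 41.6175/6 = 6.93624

6.936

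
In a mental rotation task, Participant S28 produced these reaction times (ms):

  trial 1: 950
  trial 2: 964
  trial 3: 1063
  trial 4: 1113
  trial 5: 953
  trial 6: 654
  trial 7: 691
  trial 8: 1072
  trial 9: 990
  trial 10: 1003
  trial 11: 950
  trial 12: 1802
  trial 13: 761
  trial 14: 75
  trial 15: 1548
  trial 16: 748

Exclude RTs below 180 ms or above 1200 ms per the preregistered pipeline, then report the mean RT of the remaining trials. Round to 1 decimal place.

916.3 ms

Excluded: 75, 1548, 1802
Retained (n=13): Σ = 11912
Mean = 11912/13 = 916.3077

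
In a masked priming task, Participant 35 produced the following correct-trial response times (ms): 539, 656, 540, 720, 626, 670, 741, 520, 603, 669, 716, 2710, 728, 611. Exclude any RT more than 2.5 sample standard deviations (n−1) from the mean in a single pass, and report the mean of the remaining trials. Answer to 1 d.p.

641.5 ms

n = 14, ΣRT = 11049, M = 789.214
Σ(x−M)² = 4042316.36; s = √(4042316.36/13) = 557.627
Cutoffs: 789.214 ± 2.5·557.627 → [-604.9, 2183.3]
Outside: 2710 → excluded.
Retained (n=13): Σ = 8339, mean = 8339/13 = 641.462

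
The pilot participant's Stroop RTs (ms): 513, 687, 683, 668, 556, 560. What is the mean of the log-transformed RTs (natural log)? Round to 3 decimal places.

ln(RT): 6.2403, 6.5323, 6.5265, 6.5043, 6.3208, 6.3279
Σ ln(RT) = 38.4521
Mean = 38.4521/6 = 6.40868

6.409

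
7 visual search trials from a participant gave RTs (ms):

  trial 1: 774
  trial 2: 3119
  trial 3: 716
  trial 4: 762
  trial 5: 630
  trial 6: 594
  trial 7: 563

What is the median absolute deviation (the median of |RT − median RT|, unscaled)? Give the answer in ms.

86 ms

Sorted: 563, 594, 630, 716, 762, 774, 3119 → median = 716
|x − 716|: 58, 2403, 0, 46, 86, 122, 153
Sorted deviations: 0, 46, 58, 86, 122, 153, 2403 → MAD = 86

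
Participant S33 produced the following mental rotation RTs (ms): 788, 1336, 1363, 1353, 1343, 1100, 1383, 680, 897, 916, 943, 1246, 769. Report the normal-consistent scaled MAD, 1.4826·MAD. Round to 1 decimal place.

Sorted: 680, 769, 788, 897, 916, 943, 1100, 1246, 1336, 1343, 1353, 1363, 1383 → median = 1100
|x − 1100| sorted: 0, 146, 157, 184, 203, 236, 243, 253, 263, 283, 312, 331, 420 → MAD = 243
Robust SD ≈ 1.4826 × 243 = 360.272

360.3 ms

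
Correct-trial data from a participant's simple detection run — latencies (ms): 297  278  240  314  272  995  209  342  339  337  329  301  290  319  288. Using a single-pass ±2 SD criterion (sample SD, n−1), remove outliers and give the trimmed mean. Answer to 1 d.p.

296.8 ms

n = 15, ΣRT = 5150, M = 343.333
Σ(x−M)² = 474313.33; s = √(474313.33/14) = 184.064
Cutoffs: 343.333 ± 2·184.064 → [-24.8, 711.5]
Outside: 995 → excluded.
Retained (n=14): Σ = 4155, mean = 4155/14 = 296.786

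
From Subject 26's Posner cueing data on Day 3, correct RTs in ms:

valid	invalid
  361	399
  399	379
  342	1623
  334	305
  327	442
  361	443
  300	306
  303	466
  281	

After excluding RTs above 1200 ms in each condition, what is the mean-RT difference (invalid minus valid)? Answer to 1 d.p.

57.2 ms

invalid: exclude 1623
M(valid) = 3008/9 = 334.222
M(invalid) = 2740/7 = 391.429
Difference = 391.429 − 334.222 = 57.206 ms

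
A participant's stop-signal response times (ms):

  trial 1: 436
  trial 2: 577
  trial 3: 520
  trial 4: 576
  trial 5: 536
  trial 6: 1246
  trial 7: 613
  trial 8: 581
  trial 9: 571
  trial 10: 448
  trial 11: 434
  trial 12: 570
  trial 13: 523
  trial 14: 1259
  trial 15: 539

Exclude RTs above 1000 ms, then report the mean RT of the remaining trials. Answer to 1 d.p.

Excluded: 1246, 1259
Retained (n=13): Σ = 6924
Mean = 6924/13 = 532.6154

532.6 ms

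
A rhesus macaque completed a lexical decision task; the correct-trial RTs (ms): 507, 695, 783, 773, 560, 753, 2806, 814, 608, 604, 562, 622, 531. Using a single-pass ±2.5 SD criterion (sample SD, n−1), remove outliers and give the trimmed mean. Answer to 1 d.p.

n = 13, ΣRT = 10618, M = 816.769
Σ(x−M)² = 4414246.31; s = √(4414246.31/12) = 606.510
Cutoffs: 816.769 ± 2.5·606.510 → [-699.5, 2333.0]
Outside: 2806 → excluded.
Retained (n=12): Σ = 7812, mean = 7812/12 = 651.000

651.0 ms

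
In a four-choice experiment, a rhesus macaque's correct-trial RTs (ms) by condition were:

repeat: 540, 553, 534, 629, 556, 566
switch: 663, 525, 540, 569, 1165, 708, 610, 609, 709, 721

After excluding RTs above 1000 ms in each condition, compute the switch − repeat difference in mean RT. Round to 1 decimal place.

65.2 ms

switch: exclude 1165
M(repeat) = 3378/6 = 563.000
M(switch) = 5654/9 = 628.222
Difference = 628.222 − 563.000 = 65.222 ms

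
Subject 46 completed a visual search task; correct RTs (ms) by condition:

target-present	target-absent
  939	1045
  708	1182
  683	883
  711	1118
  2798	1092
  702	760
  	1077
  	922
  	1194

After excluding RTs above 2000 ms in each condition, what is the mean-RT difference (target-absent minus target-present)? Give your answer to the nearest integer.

target-present: exclude 2798
M(target-present) = 3743/5 = 748.600
M(target-absent) = 9273/9 = 1030.333
Difference = 1030.333 − 748.600 = 281.733 ms

282 ms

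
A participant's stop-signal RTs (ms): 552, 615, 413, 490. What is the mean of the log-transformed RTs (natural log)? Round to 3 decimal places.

6.238

ln(RT): 6.3135, 6.4216, 6.0234, 6.1944
Σ ln(RT) = 24.9530
Mean = 24.9530/4 = 6.23826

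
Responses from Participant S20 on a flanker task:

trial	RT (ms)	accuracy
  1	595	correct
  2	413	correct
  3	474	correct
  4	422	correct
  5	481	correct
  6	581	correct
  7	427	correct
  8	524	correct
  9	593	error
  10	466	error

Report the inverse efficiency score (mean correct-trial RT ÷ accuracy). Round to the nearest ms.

Correct trials (n=8): 595, 413, 474, 422, 481, 581, 427, 524
Mean correct RT = 3917/8 = 489.6250 ms
Proportion correct = 8/10
IES = 489.6250 / (8/10) = 612.031 ms

612 ms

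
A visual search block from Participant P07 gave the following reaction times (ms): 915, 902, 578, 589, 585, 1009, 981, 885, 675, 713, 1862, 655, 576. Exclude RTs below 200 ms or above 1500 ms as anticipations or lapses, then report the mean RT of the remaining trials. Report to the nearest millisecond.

Excluded: 1862
Retained (n=12): Σ = 9063
Mean = 9063/12 = 755.2500

755 ms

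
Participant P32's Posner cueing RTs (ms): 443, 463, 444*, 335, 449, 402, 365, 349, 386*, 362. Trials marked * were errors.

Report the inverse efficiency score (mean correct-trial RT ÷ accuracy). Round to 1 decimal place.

495.0 ms

Correct trials (n=8): 443, 463, 335, 449, 402, 365, 349, 362
Mean correct RT = 3168/8 = 396.0000 ms
Proportion correct = 8/10
IES = 396.0000 / (8/10) = 495.000 ms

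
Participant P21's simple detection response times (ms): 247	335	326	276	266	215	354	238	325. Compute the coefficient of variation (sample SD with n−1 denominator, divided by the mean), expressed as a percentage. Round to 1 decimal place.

17.2%

n = 9, Σ = 2582, M = 286.8889
Σ(x−M)² = 19504.889; s = √(19504.889/8) = 49.3772
CV = 49.3772 / 286.8889 = 0.17211 = 17.211%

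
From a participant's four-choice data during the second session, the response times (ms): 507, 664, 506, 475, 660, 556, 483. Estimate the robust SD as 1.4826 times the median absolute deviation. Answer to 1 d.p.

47.4 ms

Sorted: 475, 483, 506, 507, 556, 660, 664 → median = 507
|x − 507| sorted: 0, 1, 24, 32, 49, 153, 157 → MAD = 32
Robust SD ≈ 1.4826 × 32 = 47.443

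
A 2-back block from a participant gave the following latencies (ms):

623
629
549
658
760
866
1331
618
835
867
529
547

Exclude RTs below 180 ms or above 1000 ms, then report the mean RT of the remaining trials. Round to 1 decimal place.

680.1 ms

Excluded: 1331
Retained (n=11): Σ = 7481
Mean = 7481/11 = 680.0909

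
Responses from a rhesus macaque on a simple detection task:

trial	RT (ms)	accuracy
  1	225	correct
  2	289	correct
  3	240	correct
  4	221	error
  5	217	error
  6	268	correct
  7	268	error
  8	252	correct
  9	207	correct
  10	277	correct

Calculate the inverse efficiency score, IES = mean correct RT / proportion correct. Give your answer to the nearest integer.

Correct trials (n=7): 225, 289, 240, 268, 252, 207, 277
Mean correct RT = 1758/7 = 251.1429 ms
Proportion correct = 7/10
IES = 251.1429 / (7/10) = 358.776 ms

359 ms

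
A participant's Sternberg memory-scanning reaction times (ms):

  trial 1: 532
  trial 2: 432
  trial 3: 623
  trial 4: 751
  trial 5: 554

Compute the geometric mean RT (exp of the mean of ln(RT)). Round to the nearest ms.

569 ms

ln(RT): 6.2766, 6.0684, 6.4345, 6.6214, 6.3172
Mean ln(RT) = 31.7182/5 = 6.34364
Geometric mean = exp(6.34364) = 568.86 ms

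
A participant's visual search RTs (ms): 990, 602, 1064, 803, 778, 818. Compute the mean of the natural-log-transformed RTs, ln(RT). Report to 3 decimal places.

6.720

ln(RT): 6.8977, 6.4003, 6.9698, 6.6884, 6.6567, 6.7069
Σ ln(RT) = 40.3197
Mean = 40.3197/6 = 6.71995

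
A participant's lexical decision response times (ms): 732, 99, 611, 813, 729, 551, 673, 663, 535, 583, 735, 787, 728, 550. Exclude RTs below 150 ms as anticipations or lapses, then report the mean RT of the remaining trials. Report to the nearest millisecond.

668 ms

Excluded: 99
Retained (n=13): Σ = 8690
Mean = 8690/13 = 668.4615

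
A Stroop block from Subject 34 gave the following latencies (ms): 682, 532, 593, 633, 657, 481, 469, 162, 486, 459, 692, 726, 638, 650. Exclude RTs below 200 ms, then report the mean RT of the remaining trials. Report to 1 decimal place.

592.2 ms

Excluded: 162
Retained (n=13): Σ = 7698
Mean = 7698/13 = 592.1538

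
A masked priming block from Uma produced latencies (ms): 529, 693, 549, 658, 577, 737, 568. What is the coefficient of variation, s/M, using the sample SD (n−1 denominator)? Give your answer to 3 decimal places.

0.130

n = 7, Σ = 4311, M = 615.8571
Σ(x−M)² = 38216.857; s = √(38216.857/6) = 79.8090
CV = 79.8090 / 615.8571 = 0.12959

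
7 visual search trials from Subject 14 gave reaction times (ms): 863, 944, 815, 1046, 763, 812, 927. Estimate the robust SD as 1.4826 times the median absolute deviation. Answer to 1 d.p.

94.9 ms

Sorted: 763, 812, 815, 863, 927, 944, 1046 → median = 863
|x − 863| sorted: 0, 48, 51, 64, 81, 100, 183 → MAD = 64
Robust SD ≈ 1.4826 × 64 = 94.886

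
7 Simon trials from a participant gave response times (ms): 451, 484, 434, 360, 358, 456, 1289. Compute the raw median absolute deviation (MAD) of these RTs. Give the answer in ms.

Sorted: 358, 360, 434, 451, 456, 484, 1289 → median = 451
|x − 451|: 0, 33, 17, 91, 93, 5, 838
Sorted deviations: 0, 5, 17, 33, 91, 93, 838 → MAD = 33

33 ms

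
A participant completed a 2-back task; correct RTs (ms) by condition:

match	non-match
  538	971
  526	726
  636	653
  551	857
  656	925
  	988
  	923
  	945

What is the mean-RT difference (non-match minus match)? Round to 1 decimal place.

292.1 ms

M(match) = 2907/5 = 581.400
M(non-match) = 6988/8 = 873.500
Difference = 873.500 − 581.400 = 292.100 ms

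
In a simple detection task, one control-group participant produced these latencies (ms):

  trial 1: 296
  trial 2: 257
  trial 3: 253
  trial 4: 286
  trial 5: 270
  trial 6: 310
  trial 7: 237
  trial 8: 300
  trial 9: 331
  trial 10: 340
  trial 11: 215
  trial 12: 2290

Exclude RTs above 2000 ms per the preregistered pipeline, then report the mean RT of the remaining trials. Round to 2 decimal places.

281.36 ms

Excluded: 2290
Retained (n=11): Σ = 3095
Mean = 3095/11 = 281.3636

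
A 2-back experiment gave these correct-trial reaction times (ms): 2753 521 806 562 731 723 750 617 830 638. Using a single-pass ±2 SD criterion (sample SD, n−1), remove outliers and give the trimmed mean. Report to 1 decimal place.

n = 10, ΣRT = 8931, M = 893.100
Σ(x−M)² = 3935876.90; s = √(3935876.90/9) = 661.301
Cutoffs: 893.100 ± 2·661.301 → [-429.5, 2215.7]
Outside: 2753 → excluded.
Retained (n=9): Σ = 6178, mean = 6178/9 = 686.444

686.4 ms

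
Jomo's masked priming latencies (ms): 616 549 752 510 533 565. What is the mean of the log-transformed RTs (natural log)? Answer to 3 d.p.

ln(RT): 6.4232, 6.3081, 6.6227, 6.2344, 6.2785, 6.3368
Σ ln(RT) = 38.2038
Mean = 38.2038/6 = 6.36731

6.367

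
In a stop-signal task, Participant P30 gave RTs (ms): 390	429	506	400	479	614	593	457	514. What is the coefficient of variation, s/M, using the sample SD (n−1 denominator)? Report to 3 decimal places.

n = 9, Σ = 4382, M = 486.8889
Σ(x−M)² = 49760.889; s = √(49760.889/8) = 78.8677
CV = 78.8677 / 486.8889 = 0.16198

0.162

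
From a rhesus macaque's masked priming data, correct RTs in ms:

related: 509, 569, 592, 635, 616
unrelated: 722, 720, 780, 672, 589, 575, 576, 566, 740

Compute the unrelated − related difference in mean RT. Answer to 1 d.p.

75.8 ms

M(related) = 2921/5 = 584.200
M(unrelated) = 5940/9 = 660.000
Difference = 660.000 − 584.200 = 75.800 ms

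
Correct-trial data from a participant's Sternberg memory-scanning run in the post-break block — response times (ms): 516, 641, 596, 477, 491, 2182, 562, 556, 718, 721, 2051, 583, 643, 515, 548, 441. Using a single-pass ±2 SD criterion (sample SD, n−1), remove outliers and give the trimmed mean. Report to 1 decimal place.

572.0 ms

n = 16, ΣRT = 12241, M = 765.062
Σ(x−M)² = 4277250.94; s = √(4277250.94/15) = 533.994
Cutoffs: 765.062 ± 2·533.994 → [-302.9, 1833.1]
Outside: 2051, 2182 → excluded.
Retained (n=14): Σ = 8008, mean = 8008/14 = 572.000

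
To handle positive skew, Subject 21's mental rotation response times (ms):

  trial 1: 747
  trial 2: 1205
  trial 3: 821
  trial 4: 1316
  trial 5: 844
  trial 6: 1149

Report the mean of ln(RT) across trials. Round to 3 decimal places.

ln(RT): 6.6161, 7.0942, 6.7105, 7.1824, 6.7382, 7.0466
Σ ln(RT) = 41.3880
Mean = 41.3880/6 = 6.89800

6.898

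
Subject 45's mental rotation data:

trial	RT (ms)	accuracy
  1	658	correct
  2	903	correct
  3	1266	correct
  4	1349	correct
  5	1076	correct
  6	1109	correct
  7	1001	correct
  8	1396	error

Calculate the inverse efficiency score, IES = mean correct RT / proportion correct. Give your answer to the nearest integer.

Correct trials (n=7): 658, 903, 1266, 1349, 1076, 1109, 1001
Mean correct RT = 7362/7 = 1051.7143 ms
Proportion correct = 7/8
IES = 1051.7143 / (7/8) = 1201.959 ms

1202 ms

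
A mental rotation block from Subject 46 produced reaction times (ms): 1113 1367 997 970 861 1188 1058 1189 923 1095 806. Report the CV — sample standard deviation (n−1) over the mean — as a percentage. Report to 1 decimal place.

n = 11, Σ = 11567, M = 1051.5455
Σ(x−M)² = 265480.727; s = √(265480.727/10) = 162.9358
CV = 162.9358 / 1051.5455 = 0.15495 = 15.495%

15.5%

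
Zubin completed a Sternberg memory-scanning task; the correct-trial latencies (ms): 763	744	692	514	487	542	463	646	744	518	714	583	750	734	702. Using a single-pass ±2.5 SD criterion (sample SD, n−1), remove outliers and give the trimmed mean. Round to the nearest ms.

n = 15, ΣRT = 9596, M = 639.733
Σ(x−M)² = 168106.93; s = √(168106.93/14) = 109.579
Cutoffs: 639.733 ± 2.5·109.579 → [365.8, 913.7]
No RTs fall outside the cutoffs; all 15 retained. Mean = 9596/15 = 639.733

640 ms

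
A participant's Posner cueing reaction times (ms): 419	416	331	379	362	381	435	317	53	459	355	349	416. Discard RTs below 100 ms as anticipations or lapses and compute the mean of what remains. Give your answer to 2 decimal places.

384.92 ms

Excluded: 53
Retained (n=12): Σ = 4619
Mean = 4619/12 = 384.9167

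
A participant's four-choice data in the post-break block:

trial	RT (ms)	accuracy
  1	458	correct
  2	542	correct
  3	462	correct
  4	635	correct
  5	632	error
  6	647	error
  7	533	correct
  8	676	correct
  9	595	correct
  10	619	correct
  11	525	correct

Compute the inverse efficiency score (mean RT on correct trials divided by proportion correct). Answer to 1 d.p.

685.1 ms

Correct trials (n=9): 458, 542, 462, 635, 533, 676, 595, 619, 525
Mean correct RT = 5045/9 = 560.5556 ms
Proportion correct = 9/11
IES = 560.5556 / (9/11) = 685.123 ms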